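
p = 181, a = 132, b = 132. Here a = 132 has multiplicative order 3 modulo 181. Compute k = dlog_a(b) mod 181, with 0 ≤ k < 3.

1

Successive powers of 132 modulo 181:
  132^0=1  132^1=132
So 132^1 ≡ 132 (mod 181), giving k = 1.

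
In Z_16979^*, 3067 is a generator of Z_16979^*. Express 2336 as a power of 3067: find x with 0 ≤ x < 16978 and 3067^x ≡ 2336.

4390

Baby-step giant-step with m = ceil(sqrt(16978)) = 131.
Baby table (3067^j mod 16979 for j=0..130):
  0:1  1:3067  2:123  3:3703  4:15129  5:14015  6:10156  7:8966
  8:9721  9:16162  10:7153  11:1383  12:13890  13:319  14:10570  15:5279
  16:9706  17:4115  18:5308  19:13754  20:7682  21:10821  22:11041  23:6621
  24:16702  25:16370  26:16866  27:9988  28:3080  29:6036  30:5302  31:12331
  32:6944  33:5582  34:5162  35:7426  36:6703  37:13511  38:9477  39:14890
  40:11099  41:14717  42:6857  43:10417  44:11440  45:7866  46:14842  47:16694
  48:8813  49:15882  50:14322  51:901  52:12769  53:8949  54:8519  55:14071
  56:12118  57:15854  58:13341  59:14436  60:10959  61:9812  62:6616  63:1367
  64:15755  65:15330  66:2259  67:921  68:6193  69:11409  70:14663  71:11029
  72:3775  73:15226  74:5892  75:5108  76:11598  77:61  78:318  79:7503
  80:5156  81:6003  82:5965  83:8272  84:3598  85:15695  86:1100  87:11858
  88:16447  89:15319  90:2480  91:16547  92:16397  93:14780  94:13309  95:1187
  96:7023  97:10169  98:14879  99:11320  100:13364  101:82  102:13788  103:10086
  104:15003  105:1111  106:11637  107:821  108:5115  109:16088  110:922  111:9260
  112:11532  113:1387  114:9179  115:811  116:8403  117:14858  118:14829  119:10781
  120:7214  121:1701  122:4414  123:5475  124:16573  125:11244  126:999  127:7713
  128:4024  129:14854  130:2561
Giant step factor: 3067^(-131) ≡ 6317 (mod 16979).
Scan 2336·6317^i mod 16979 for i = 0, 1, …:
  i=0: 2336   i=1: 1761   i=2: 2992   i=3: 2837
  i=4: 8484   i=5: 7704   i=6: 4354   i=7: 15217
  i=8: 7670   i=9: 10303     …   i=32: 1887
  i=33: 921
Match at i=33, j=67: x = 33·131 + 67 = 4390.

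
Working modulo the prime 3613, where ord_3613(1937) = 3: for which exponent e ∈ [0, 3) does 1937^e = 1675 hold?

2

Successive powers of 1937 modulo 3613:
  1937^0=1  1937^1=1937  1937^2=1675
So 1937^2 ≡ 1675 (mod 3613), giving e = 2.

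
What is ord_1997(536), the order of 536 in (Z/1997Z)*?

1996

The order of 536 must divide p − 1 = 1996 = 2^2 · 499.
Divisors: 1, 2, 4, 499, 998, 1996.
Check each in increasing order: 536^1 ≡ 536;  536^2 ≡ 1725;  536^4 ≡ 95;  536^499 ≡ 1585;  536^998 ≡ 1996;  536^1996 ≡ 1.
Smallest exponent giving 1 is 1996.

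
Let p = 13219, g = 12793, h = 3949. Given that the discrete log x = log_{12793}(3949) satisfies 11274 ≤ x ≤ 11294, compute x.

Compute 12793^11274 mod 13219 = 4589, then multiply by 12793 repeatedly:
  12793^11274=4589  12793^11275=1498  12793^11276=9583  12793^11277=2313  12793^11278=6087
  12793^11279=11081  12793^11280=11896  12793^11281=8400  12793^11282=3949
Found 3949 at exponent 11282.

11282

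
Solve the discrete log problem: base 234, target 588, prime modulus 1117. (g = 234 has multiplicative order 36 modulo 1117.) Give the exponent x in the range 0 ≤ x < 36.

22

Successive powers of 234 modulo 1117:
  234^0=1  234^1=234  234^2=23  234^3=914  234^4=529  234^5=916
  234^6=997  234^7=962  234^8=591  234^9=903  234^10=189  234^11=663
  234^12=996  234^13=728  234^14=568  234^15=1106  234^16=777  234^17=864
  234^18=1116  234^19=883  234^20=1094  234^21=203  234^22=588
So 234^22 ≡ 588 (mod 1117), giving x = 22.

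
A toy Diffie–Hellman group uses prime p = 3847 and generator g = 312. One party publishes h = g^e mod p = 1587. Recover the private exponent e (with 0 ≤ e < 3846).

3403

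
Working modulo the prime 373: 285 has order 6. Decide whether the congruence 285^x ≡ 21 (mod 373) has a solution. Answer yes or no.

⟨285⟩ has order 6; its elements mod 373 are {1, 88, 89, 284, 285, 372}.
21 is not in this set.

no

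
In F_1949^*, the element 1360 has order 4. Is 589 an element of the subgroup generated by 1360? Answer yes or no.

yes

589 ∈ ⟨1360⟩ iff 589^4 ≡ 1 (mod 1949), since |⟨1360⟩| = 4.
589^4 mod 1949 = 1.
Since 1 = 1, 589 lies in the subgroup.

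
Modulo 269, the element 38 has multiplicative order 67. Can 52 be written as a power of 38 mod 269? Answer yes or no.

yes

52 ∈ ⟨38⟩ iff 52^67 ≡ 1 (mod 269), since |⟨38⟩| = 67.
52^67 mod 269 = 1.
Since 1 = 1, 52 lies in the subgroup.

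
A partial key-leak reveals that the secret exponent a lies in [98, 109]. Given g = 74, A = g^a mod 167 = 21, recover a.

104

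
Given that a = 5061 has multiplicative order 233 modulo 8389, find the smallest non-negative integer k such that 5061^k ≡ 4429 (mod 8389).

175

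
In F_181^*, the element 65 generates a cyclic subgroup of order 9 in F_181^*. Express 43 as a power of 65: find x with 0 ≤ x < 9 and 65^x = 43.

4

Successive powers of 65 modulo 181:
  65^0=1  65^1=65  65^2=62  65^3=48  65^4=43
So 65^4 ≡ 43 (mod 181), giving x = 4.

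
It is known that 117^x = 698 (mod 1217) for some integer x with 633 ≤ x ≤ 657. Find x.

657

Compute 117^633 mod 1217 = 503, then multiply by 117 repeatedly:
  117^633=503  117^634=435  117^635=998  117^636=1151  117^637=797
  117^638=757  117^639=945  117^640=1035  117^641=612  117^642=1018
  117^643=1057  117^644=752  117^645=360  117^646=742  117^647=407
  117^648=156  117^649=1214  117^650=866  117^651=311  117^652=1094
  117^653=213  117^654=581  117^655=1042  117^656=214  117^657=698
Found 698 at exponent 657.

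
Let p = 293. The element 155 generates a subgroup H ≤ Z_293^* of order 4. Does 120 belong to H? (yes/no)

no

⟨155⟩ has order 4; its elements mod 293 are {1, 138, 155, 292}.
120 is not in this set.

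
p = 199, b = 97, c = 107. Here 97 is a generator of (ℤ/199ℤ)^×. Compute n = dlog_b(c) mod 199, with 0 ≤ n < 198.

165

Baby-step giant-step with m = ceil(sqrt(198)) = 15.
Baby table (97^j mod 199 for j=0..14):
  0:1  1:97  2:56  3:59  4:151  5:120  6:98  7:153
  8:115  9:11  10:72  11:19  12:52  13:69  14:126
Giant step factor: 97^(-15) ≡ 12 (mod 199).
Scan 107·12^i mod 199 for i = 0, 1, …:
  i=0: 107   i=1: 90   i=2: 85   i=3: 25
  i=4: 101   i=5: 18   i=6: 17   i=7: 5
  i=8: 60   i=9: 123   i=10: 83   i=11: 1
Match at i=11, j=0: n = 11·15 + 0 = 165.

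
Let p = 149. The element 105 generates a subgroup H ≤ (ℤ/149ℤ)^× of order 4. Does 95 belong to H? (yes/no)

no

⟨105⟩ has order 4; its elements mod 149 are {1, 44, 105, 148}.
95 is not in this set.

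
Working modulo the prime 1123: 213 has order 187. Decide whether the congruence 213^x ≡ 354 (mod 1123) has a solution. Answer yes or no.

354 ∈ ⟨213⟩ iff 354^187 ≡ 1 (mod 1123), since |⟨213⟩| = 187.
354^187 mod 1123 = 33.
Since 33 ≠ 1, 354 does not lie in the subgroup.

no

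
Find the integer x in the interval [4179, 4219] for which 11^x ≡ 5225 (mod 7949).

Compute 11^4179 mod 7949 = 2369, then multiply by 11 repeatedly:
  11^4179=2369  11^4180=2212  11^4181=485  11^4182=5335  11^4183=3042
  11^4184=1666  11^4185=2428  11^4186=2861  11^4187=7624  11^4188=4374
  11^4189=420  11^4190=4620  11^4191=3126  11^4192=2590  11^4193=4643
  11^4194=3379  11^4195=5373  11^4196=3460  11^4197=6264  11^4198=5312
  11^4199=2789  11^4200=6832  11^4201=3611  11^4202=7925  11^4203=7685
  11^4204=5045  11^4205=7801  11^4206=6321  11^4207=5939  11^4208=1737
  11^4209=3209  11^4210=3503  11^4211=6737  11^4212=2566  11^4213=4379
  11^4214=475  11^4215=5225
Found 5225 at exponent 4215.

4215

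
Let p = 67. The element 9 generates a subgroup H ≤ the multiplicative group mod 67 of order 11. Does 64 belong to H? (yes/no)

yes

64 ∈ ⟨9⟩ iff 64^11 ≡ 1 (mod 67), since |⟨9⟩| = 11.
64^11 mod 67 = 1.
Since 1 = 1, 64 lies in the subgroup.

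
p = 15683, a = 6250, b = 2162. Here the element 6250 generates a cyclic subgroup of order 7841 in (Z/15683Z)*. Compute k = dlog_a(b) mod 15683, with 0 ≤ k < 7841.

Baby-step giant-step with m = ceil(sqrt(7841)) = 89.
Baby table (6250^j mod 15683 for j=0..88):
  0:1  1:6250  2:11830  3:7838  4:9491  5:5644  6:3933  7:5989
  8:11612  9:9759  10:2563  11:6407  12:5051  13:14554  14:1100  15:5846
  16:11793  17:11833  18:10905  19:13615  20:13475  21:1040  22:7238  23:7728
  24:12043  25:6033  26:4318  27:12740  28:2409  29:570  30:2459  31:15093
  32:13688  33:14918  34:2065  35:14824  36:10519  37:614  38:10848  39:2391
  40:13534  41:9081  42:15156  43:15363  44:7424  45:9686  46:1120  47:5382
  48:13148  49:11763  50:12529  51:1031  52:13720  53:11039  54:4233  55:14712
  56:571  57:8709  58:11240  59:5843  60:8726  61:7709  62:3074  63:825
  64:12226  65:4924  66:4954  67:4258  68:14132  69:14027  70:780  71:13270
  72:5796  73:12953  74:604  75:11080  76:9555  77:13569  78:8269  79:5765
  80:7399  81:10266  82:3347  83:13311  84:11118  85:11810  86:8302  87:8136
  88:5714
Giant step factor: 6250^(-89) ≡ 6894 (mod 15683).
Scan 2162·6894^i mod 15683 for i = 0, 1, …:
  i=0: 2162   i=1: 5978   i=2: 13091   i=3: 9372
  i=4: 12291   i=5: 14588   i=6: 10276   i=7: 2633
  i=8: 6671   i=9: 7318     …   i=52: 12201
  i=53: 5765
Match at i=53, j=79: k = 53·89 + 79 = 4796.

4796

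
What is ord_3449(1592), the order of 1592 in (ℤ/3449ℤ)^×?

1724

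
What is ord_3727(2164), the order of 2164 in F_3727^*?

1863

The order of 2164 must divide p − 1 = 3726 = 2 · 3^4 · 23.
Divisors: 1, 2, 3, 6, 9, 18, 23, 27, 46, 54, 69, 81, 138, 162, 207, 414, 621, 1242, 1863, 3726.
Check each in increasing order: 2164^1 ≡ 2164;  2164^2 ≡ 1784;  2164^3 ≡ 3131;  2164^6 ≡ 1151;  2164^9 ≡ 3499;  2164^18 ≡ 3533;  2164^23 ≡ 2401;  2164^27 ≡ 3235;  2164^46 ≡ 2859;  2164^54 ≡ 3536;  2164^69 ≡ 3052;  2164^81 ≡ 797;  2164^138 ≡ 931;  2164^162 ≡ 1619;  2164^207 ≡ 1438;  2164^414 ≡ 3086;  2164^621 ≡ 2538;  2164^1242 ≡ 1188;  2164^1863 ≡ 1.
Smallest exponent giving 1 is 1863.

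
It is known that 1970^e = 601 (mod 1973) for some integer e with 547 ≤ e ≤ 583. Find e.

571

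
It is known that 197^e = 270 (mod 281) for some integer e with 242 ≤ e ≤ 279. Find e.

243

Compute 197^242 mod 281 = 57, then multiply by 197 repeatedly:
  197^242=57  197^243=270
Found 270 at exponent 243.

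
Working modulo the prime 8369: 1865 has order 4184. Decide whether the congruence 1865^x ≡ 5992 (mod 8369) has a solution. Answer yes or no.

yes

5992 ∈ ⟨1865⟩ iff 5992^4184 ≡ 1 (mod 8369), since |⟨1865⟩| = 4184.
5992^4184 mod 8369 = 1.
Since 1 = 1, 5992 lies in the subgroup.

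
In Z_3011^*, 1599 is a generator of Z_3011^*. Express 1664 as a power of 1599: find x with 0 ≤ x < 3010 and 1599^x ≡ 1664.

2566

Baby-step giant-step with m = ceil(sqrt(3010)) = 55.
Baby table (1599^j mod 3011 for j=0..54):
  0:1  1:1599  2:462  3:1043  4:2674  5:106  6:878  7:796
  8:2162  9:410  10:2203  11:2738  12:68  13:336  14:1306  15:1671
  16:1172  17:1186  18:2495  19:2941  20:2488  21:781  22:2265  23:2513
  24:1613  25:1771  26:1489  27:2221  28:1410  29:2362  30:1044  31:1262
  32:568  33:1921  34:459  35:2268  36:1288  37:2999  38:1889  39:478
  40:2539  41:1033  42:1739  43:1508  44:2492  45:1155  46:1102  47:663
  48:265  49:2195  50:1990  51:2394  52:1025  53:991  54:823
Giant step factor: 1599^(-55) ≡ 1045 (mod 3011).
Scan 1664·1045^i mod 3011 for i = 0, 1, …:
  i=0: 1664   i=1: 1533   i=2: 133   i=3: 479
  i=4: 729   i=5: 22   i=6: 1913   i=7: 2792
  i=8: 2992   i=9: 1222     …   i=45: 2168
  i=46: 1288
Match at i=46, j=36: x = 46·55 + 36 = 2566.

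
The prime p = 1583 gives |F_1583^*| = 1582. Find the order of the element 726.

The order of 726 must divide p − 1 = 1582 = 2 · 7 · 113.
Divisors: 1, 2, 7, 14, 113, 226, 791, 1582.
Check each in increasing order: 726^1 ≡ 726;  726^2 ≡ 1520;  726^7 ≡ 1152;  726^14 ≡ 550;  726^113 ≡ 1.
Smallest exponent giving 1 is 113.

113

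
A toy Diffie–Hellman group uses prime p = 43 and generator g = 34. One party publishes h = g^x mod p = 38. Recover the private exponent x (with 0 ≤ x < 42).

2

Successive powers of 34 modulo 43:
  34^0=1  34^1=34  34^2=38
So 34^2 ≡ 38 (mod 43), giving x = 2.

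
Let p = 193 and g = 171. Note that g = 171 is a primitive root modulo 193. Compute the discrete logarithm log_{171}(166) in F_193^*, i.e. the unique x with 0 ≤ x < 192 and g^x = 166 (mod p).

60

Baby-step giant-step with m = ceil(sqrt(192)) = 14.
Baby table (171^j mod 193 for j=0..13):
  0:1  1:171  2:98  3:160  4:147  5:47  6:124  7:167
  8:186  9:154  10:86  11:38  12:129  13:57
Giant step factor: 171^(-14) ≡ 2 (mod 193).
Scan 166·2^i mod 193 for i = 0, 1, …:
  i=0: 166   i=1: 139   i=2: 85   i=3: 170
  i=4: 147
Match at i=4, j=4: x = 4·14 + 4 = 60.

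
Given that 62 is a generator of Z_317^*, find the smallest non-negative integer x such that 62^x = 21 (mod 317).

Baby-step giant-step with m = ceil(sqrt(316)) = 18.
Baby table (62^j mod 317 for j=0..17):
  0:1  1:62  2:40  3:261  4:15  5:296  6:283  7:111
  8:225  9:2  10:124  11:80  12:205  13:30  14:275  15:249
  16:222  17:133
Giant step factor: 62^(-18) ≡ 238 (mod 317).
Scan 21·238^i mod 317 for i = 0, 1, …:
  i=0: 21   i=1: 243   i=2: 140   i=3: 35
  i=4: 88   i=5: 22   i=6: 164   i=7: 41
  i=8: 248   i=9: 62
Match at i=9, j=1: x = 9·18 + 1 = 163.

163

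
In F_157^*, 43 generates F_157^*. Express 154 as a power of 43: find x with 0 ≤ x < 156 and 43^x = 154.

116

Baby-step giant-step with m = ceil(sqrt(156)) = 13.
Baby table (43^j mod 157 for j=0..12):
  0:1  1:43  2:122  3:65  4:126  5:80  6:143  7:26
  8:19  9:32  10:120  11:136  12:39
Giant step factor: 43^(-13) ≡ 135 (mod 157).
Scan 154·135^i mod 157 for i = 0, 1, …:
  i=0: 154   i=1: 66   i=2: 118   i=3: 73
  i=4: 121   i=5: 7   i=6: 3   i=7: 91
  i=8: 39
Match at i=8, j=12: x = 8·13 + 12 = 116.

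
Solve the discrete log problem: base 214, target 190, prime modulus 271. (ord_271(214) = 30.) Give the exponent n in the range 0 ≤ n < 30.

23

Successive powers of 214 modulo 271:
  214^0=1  214^1=214  214^2=268  214^3=171  214^4=9  214^5=29
  214^6=244  214^7=184  214^8=81  214^9=261  214^10=28  214^11=30
  214^12=187  214^13=181  214^14=252  214^15=270  214^16=57  214^17=3
  214^18=100  214^19=262  214^20=242  214^21=27  214^22=87  214^23=190
So 214^23 ≡ 190 (mod 271), giving n = 23.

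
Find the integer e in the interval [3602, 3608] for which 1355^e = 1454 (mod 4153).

Compute 1355^3602 mod 4153 = 618, then multiply by 1355 repeatedly:
  1355^3602=618  1355^3603=2637  1355^3604=1555  1355^3605=1454
Found 1454 at exponent 3605.

3605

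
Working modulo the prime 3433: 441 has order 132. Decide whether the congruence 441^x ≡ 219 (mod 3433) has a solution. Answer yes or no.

219 ∈ ⟨441⟩ iff 219^132 ≡ 1 (mod 3433), since |⟨441⟩| = 132.
219^132 mod 3433 = 1.
Since 1 = 1, 219 lies in the subgroup.

yes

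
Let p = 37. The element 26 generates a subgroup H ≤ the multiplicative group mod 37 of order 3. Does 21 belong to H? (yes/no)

21 ∈ ⟨26⟩ iff 21^3 ≡ 1 (mod 37), since |⟨26⟩| = 3.
21^3 mod 37 = 11.
Since 11 ≠ 1, 21 does not lie in the subgroup.

no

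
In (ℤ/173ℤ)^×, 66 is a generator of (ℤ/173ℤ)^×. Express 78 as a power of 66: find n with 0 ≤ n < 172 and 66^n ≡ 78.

138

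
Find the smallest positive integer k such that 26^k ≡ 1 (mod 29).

The order of 26 must divide p − 1 = 28 = 2^2 · 7.
Divisors: 1, 2, 4, 7, 14, 28.
Check each in increasing order: 26^1 ≡ 26;  26^2 ≡ 9;  26^4 ≡ 23;  26^7 ≡ 17;  26^14 ≡ 28;  26^28 ≡ 1.
Smallest exponent giving 1 is 28.

28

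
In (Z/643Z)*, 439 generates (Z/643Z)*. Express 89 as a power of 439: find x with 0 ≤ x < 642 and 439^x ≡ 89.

Baby-step giant-step with m = ceil(sqrt(642)) = 26.
Baby table (439^j mod 643 for j=0..25):
  0:1  1:439  2:464  3:508  4:534  5:374  6:221  7:569
  8:307  9:386  10:345  11:350  12:616  13:364  14:332  15:430
  16:371  17:190  18:463  19:69  20:70  21:509  22:330  23:195
  24:86  25:460
Giant step factor: 439^(-26) ≡ 220 (mod 643).
Scan 89·220^i mod 643 for i = 0, 1, …:
  i=0: 89   i=1: 290   i=2: 143   i=3: 596
  i=4: 591   i=5: 134   i=6: 545   i=7: 302
  i=8: 211   i=9: 124     …   i=17: 359
  i=18: 534
Match at i=18, j=4: x = 18·26 + 4 = 472.

472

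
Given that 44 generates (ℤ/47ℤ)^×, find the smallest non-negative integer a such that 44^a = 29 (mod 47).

Successive powers of 44 modulo 47:
  44^0=1  44^1=44  44^2=9  44^3=20  44^4=34  44^5=39
  44^6=24  44^7=22  44^8=28  44^9=10  44^10=17  44^11=43
  44^12=12  44^13=11  44^14=14  44^15=5  44^16=32  44^17=45
  44^18=6  44^19=29
So 44^19 ≡ 29 (mod 47), giving a = 19.

19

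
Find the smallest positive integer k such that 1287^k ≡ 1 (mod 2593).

The order of 1287 must divide p − 1 = 2592 = 2^5 · 3^4.
Divisors: 1, 2, 3, 4, 6, 8, 9, 12, 16, 18, 24, 27, 32, 36, 48, 54, 72, 81, 96, 108, 144, 162, 216, 288, 324, 432, 648, 864, 1296, 2592.
Check each in increasing order: 1287^1 ≡ 1287;  1287^2 ≡ 2035;  1287^3 ≡ 115;  1287^4 ≡ 204;  1287^6 ≡ 260;  1287^8 ≡ 128;  1287^9 ≡ 1377;  1287^12 ≡ 182;  1287^16 ≡ 826;  1287^18 ≡ 646;  1287^24 ≡ 2008;  1287^27 ≡ 143;  1287^32 ≡ 317;  1287^36 ≡ 2436;  1287^48 ≡ 2542;  1287^54 ≡ 2298;  1287^72 ≡ 1312;  1287^81 ≡ 1896;  1287^96 ≡ 8;  1287^108 ≡ 1456;  1287^144 ≡ 2185;  1287^162 ≡ 918;  1287^216 ≡ 1455;  1287^288 ≡ 512;  1287^324 ≡ 2592;  1287^432 ≡ 1137;  1287^648 ≡ 1.
Smallest exponent giving 1 is 648.

648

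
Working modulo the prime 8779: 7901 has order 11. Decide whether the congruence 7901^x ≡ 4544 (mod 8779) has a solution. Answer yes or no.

⟨7901⟩ has order 11; its elements mod 8779 are {1, 100, 1221, 5348, 7111, 7190, 7779, 7901, 7973, 8060, 8769}.
4544 is not in this set.

no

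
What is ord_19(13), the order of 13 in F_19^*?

18

The order of 13 must divide p − 1 = 18 = 2 · 3^2.
Divisors: 1, 2, 3, 6, 9, 18.
Check each in increasing order: 13^1 ≡ 13;  13^2 ≡ 17;  13^3 ≡ 12;  13^6 ≡ 11;  13^9 ≡ 18;  13^18 ≡ 1.
Smallest exponent giving 1 is 18.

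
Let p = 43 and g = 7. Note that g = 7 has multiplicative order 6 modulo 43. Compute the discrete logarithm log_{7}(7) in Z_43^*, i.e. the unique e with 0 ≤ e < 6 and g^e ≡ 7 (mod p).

1

Successive powers of 7 modulo 43:
  7^0=1  7^1=7
So 7^1 ≡ 7 (mod 43), giving e = 1.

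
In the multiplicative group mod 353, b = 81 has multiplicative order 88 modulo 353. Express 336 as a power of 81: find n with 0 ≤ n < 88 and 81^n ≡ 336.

13

Successive powers of 81 modulo 353:
  81^0=1  81^1=81  81^2=207  81^3=176  81^4=136  81^5=73
  81^6=265  81^7=285  81^8=140  81^9=44  81^10=34  81^11=283
  81^12=331  81^13=336
So 81^13 ≡ 336 (mod 353), giving n = 13.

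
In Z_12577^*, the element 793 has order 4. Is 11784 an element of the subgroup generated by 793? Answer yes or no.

⟨793⟩ has order 4; its elements mod 12577 are {1, 793, 11784, 12576}.
11784 is in this set.

yes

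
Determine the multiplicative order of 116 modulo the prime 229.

228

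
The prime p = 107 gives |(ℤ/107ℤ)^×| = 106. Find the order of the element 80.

106

The order of 80 must divide p − 1 = 106 = 2 · 53.
Divisors: 1, 2, 53, 106.
Check each in increasing order: 80^1 ≡ 80;  80^2 ≡ 87;  80^53 ≡ 106;  80^106 ≡ 1.
Smallest exponent giving 1 is 106.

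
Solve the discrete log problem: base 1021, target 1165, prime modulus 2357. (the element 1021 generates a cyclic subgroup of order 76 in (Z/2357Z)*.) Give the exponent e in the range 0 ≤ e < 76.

Successive powers of 1021 modulo 2357:
  1021^0=1  1021^1=1021  1021^2=647  1021^3=627  1021^4=1420  1021^5=265
  1021^6=1867  1021^7=1751  1021^8=1165
So 1021^8 ≡ 1165 (mod 2357), giving e = 8.

8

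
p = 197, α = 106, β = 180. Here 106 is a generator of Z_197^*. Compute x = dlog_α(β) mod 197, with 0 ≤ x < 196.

25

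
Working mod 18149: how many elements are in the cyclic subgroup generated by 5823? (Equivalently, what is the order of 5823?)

The order of 5823 must divide p − 1 = 18148 = 2^2 · 13 · 349.
Divisors: 1, 2, 4, 13, 26, 52, 349, 698, 1396, 4537, 9074, 18148.
Check each in increasing order: 5823^1 ≡ 5823;  5823^2 ≡ 4997;  5823^4 ≡ 15134;  5823^13 ≡ 6524;  5823^26 ≡ 3171;  5823^52 ≡ 695;  5823^349 ≡ 8512;  5823^698 ≡ 3336;  5823^1396 ≡ 3559;  5823^4537 ≡ 7537;  5823^9074 ≡ 18148;  5823^18148 ≡ 1.
Smallest exponent giving 1 is 18148.

18148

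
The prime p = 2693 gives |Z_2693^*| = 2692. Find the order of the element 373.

2692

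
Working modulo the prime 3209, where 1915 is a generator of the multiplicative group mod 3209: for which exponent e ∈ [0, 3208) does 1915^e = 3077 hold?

Baby-step giant-step with m = ceil(sqrt(3208)) = 57.
Baby table (1915^j mod 3209 for j=0..56):
  0:1  1:1915  2:2547  3:3034  4:1820  5:326  6:1744  7:2400
  8:712  9:2864  10:379  11:551  12:2613  13:1064  14:3054  15:1612
  16:3131  17:1453  18:292  19:814  20:2445  21:244  22:1955  23:2131
  24:2226  25:1238  26:2528  27:1948  28:1562  29:442  30:2463  31:2624
  32:2875  33:2190  34:2896  35:688  36:1830  37:222  38:1542  39:650
  40:2867  41:2915  42:1774  43:2088  44:106  45:823  46:426  47:704
  48:380  49:2466  50:1951  51:889  52:1665  53:1938  54:1666  55:644
  56:1004
Giant step factor: 1915^(-57) ≡ 3079 (mod 3209).
Scan 3077·3079^i mod 3209 for i = 0, 1, …:
  i=0: 3077   i=1: 1115   i=2: 2664   i=3: 252
  i=4: 2539   i=5: 457   i=6: 1561   i=7: 2446
  i=8: 2920   i=9: 2271     …   i=41: 3116
  i=42: 2463
Match at i=42, j=30: e = 42·57 + 30 = 2424.

2424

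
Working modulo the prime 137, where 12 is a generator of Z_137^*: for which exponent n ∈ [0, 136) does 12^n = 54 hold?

Baby-step giant-step with m = ceil(sqrt(136)) = 12.
Baby table (12^j mod 137 for j=0..11):
  0:1  1:12  2:7  3:84  4:49  5:40  6:69  7:6
  8:72  9:42  10:93  11:20
Giant step factor: 12^(-12) ≡ 4 (mod 137).
Scan 54·4^i mod 137 for i = 0, 1, …:
  i=0: 54   i=1: 79   i=2: 42
Match at i=2, j=9: n = 2·12 + 9 = 33.

33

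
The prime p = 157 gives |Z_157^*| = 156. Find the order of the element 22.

12

The order of 22 must divide p − 1 = 156 = 2^2 · 3 · 13.
Divisors: 1, 2, 3, 4, 6, 12, 13, 26, 39, 52, 78, 156.
Check each in increasing order: 22^1 ≡ 22;  22^2 ≡ 13;  22^3 ≡ 129;  22^4 ≡ 12;  22^6 ≡ 156;  22^12 ≡ 1.
Smallest exponent giving 1 is 12.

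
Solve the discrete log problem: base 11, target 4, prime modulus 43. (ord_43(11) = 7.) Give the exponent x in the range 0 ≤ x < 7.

Successive powers of 11 modulo 43:
  11^0=1  11^1=11  11^2=35  11^3=41  11^4=21  11^5=16
  11^6=4
So 11^6 ≡ 4 (mod 43), giving x = 6.

6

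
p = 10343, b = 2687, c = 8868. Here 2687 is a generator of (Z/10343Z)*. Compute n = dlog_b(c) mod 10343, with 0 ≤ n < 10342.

4355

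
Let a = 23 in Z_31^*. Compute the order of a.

10

The order of 23 must divide p − 1 = 30 = 2 · 3 · 5.
Divisors: 1, 2, 3, 5, 6, 10, 15, 30.
Check each in increasing order: 23^1 ≡ 23;  23^2 ≡ 2;  23^3 ≡ 15;  23^5 ≡ 30;  23^6 ≡ 8;  23^10 ≡ 1.
Smallest exponent giving 1 is 10.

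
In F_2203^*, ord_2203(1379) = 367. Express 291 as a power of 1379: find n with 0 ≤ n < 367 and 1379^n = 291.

Successive powers of 1379 modulo 2203:
  1379^0=1  1379^1=1379  1379^2=452  1379^3=2062  1379^4=1628  1379^5=155
  1379^6=54  1379^7=1767  1379^8=175  1379^9=1198  1379^10=1995  1379^11=1761
  1379^12=713  1379^13=689  1379^14=638  1379^15=805  1379^16=1986  1379^17=365
  1379^18=1051  1379^19=1958  1379^20=1407  1379^21=1613  1379^22=1500  1379^23=2086
  1379^24=1679  1379^25=2191  1379^26=1076  1379^27=1185  1379^28=1692  1379^29=291
So 1379^29 ≡ 291 (mod 2203), giving n = 29.

29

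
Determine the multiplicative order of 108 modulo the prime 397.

The order of 108 must divide p − 1 = 396 = 2^2 · 3^2 · 11.
Divisors: 1, 2, 3, 4, 6, 9, 11, 12, 18, 22, 33, 36, 44, 66, 99, 132, 198, 396.
Check each in increasing order: 108^1 ≡ 108;  108^2 ≡ 151;  108^3 ≡ 31;  108^4 ≡ 172;  108^6 ≡ 167;  108^9 ≡ 16;  108^11 ≡ 34;  108^12 ≡ 99;  108^18 ≡ 256;  108^22 ≡ 362;  108^33 ≡ 1.
Smallest exponent giving 1 is 33.

33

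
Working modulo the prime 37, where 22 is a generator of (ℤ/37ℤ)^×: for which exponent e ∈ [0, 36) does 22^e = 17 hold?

Successive powers of 22 modulo 37:
  22^0=1  22^1=22  22^2=3  22^3=29  22^4=9  22^5=13
  22^6=27  22^7=2  22^8=7  22^9=6  22^10=21  22^11=18
  22^12=26  22^13=17
So 22^13 ≡ 17 (mod 37), giving e = 13.

13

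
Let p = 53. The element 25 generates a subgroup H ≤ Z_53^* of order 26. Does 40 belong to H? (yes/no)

40 ∈ ⟨25⟩ iff 40^26 ≡ 1 (mod 53), since |⟨25⟩| = 26.
40^26 mod 53 = 1.
Since 1 = 1, 40 lies in the subgroup.

yes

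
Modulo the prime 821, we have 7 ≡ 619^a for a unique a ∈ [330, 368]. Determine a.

342

Compute 619^330 mod 821 = 623, then multiply by 619 repeatedly:
  619^330=623  619^331=588  619^332=269  619^333=669  619^334=327
  619^335=447  619^336=16  619^337=52  619^338=169  619^339=344
  619^340=297  619^341=760  619^342=7
Found 7 at exponent 342.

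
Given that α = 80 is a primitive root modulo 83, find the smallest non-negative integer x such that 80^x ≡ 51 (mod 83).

20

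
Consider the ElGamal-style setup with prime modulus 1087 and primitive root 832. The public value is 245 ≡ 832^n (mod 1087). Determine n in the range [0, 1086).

Baby-step giant-step with m = ceil(sqrt(1086)) = 33.
Baby table (832^j mod 1087 for j=0..32):
  0:1  1:832  2:892  3:810  4:1067  5:752  6:639  7:105
  8:400  9:178  10:264  11:74  12:696  13:788  14:155  15:694
  16:211  17:545  18:161  19:251  20:128  21:1057  22:41  23:415
  24:701  25:600  26:267  27:396  28:111  29:1044  30:95  31:776
  32:1041
Giant step factor: 832^(-33) ≡ 249 (mod 1087).
Scan 245·249^i mod 1087 for i = 0, 1, …:
  i=0: 245   i=1: 133   i=2: 507   i=3: 151
  i=4: 641   i=5: 907   i=6: 834   i=7: 49
  i=8: 244   i=9: 971     …   i=14: 662
  i=15: 701
Match at i=15, j=24: n = 15·33 + 24 = 519.

519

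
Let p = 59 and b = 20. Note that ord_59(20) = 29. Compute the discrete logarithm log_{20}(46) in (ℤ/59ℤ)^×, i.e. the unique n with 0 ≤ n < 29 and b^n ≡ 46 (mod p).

Successive powers of 20 modulo 59:
  20^0=1  20^1=20  20^2=46
So 20^2 ≡ 46 (mod 59), giving n = 2.

2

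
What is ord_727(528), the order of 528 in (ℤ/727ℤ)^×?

The order of 528 must divide p − 1 = 726 = 2 · 3 · 11^2.
Divisors: 1, 2, 3, 6, 11, 22, 33, 66, 121, 242, 363, 726.
Check each in increasing order: 528^1 ≡ 528;  528^2 ≡ 343;  528^3 ≡ 81;  528^6 ≡ 18;  528^11 ≡ 645;  528^22 ≡ 181;  528^33 ≡ 425;  528^66 ≡ 329;  528^121 ≡ 1.
Smallest exponent giving 1 is 121.

121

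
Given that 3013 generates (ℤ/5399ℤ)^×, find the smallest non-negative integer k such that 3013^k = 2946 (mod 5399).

Baby-step giant-step with m = ceil(sqrt(5398)) = 74.
Baby table (3013^j mod 5399 for j=0..73):
  0:1  1:3013  2:2450  3:1417  4:4211  5:93  6:4860  7:1092
  8:2205  9:2895  10:3250  11:3863  12:4374  13:5302  14:4684  15:5305
  16:2925  17:1857  18:1777  19:3692  20:2056  21:2075  22:5332  23:3291
  24:3219  25:2243  26:4010  27:4567  28:3719  29:2422  30:3437  31:399
  32:3609  33:331  34:3887  35:1100  36:4713  37:899  38:3788  39:5157
  40:5118  41:990  42:2622  43:1349  44:4489  45:862  46:287  47:891
  48:1280  49:1754  50:4580  51:5095  52:1878  53:262  54:1152  55:4818
  56:4122  57:1886  58:2770  59:4555  60:5356  61:17  62:2630  63:3857
  64:2493  65:1400  66:1581  67:1635  68:2367  69:5091  70:624  71:1260
  72:883  73:4171
Giant step factor: 3013^(-74) ≡ 2377 (mod 5399).
Scan 2946·2377^i mod 5399 for i = 0, 1, …:
  i=0: 2946   i=1: 139   i=2: 1064   i=3: 2396
  i=4: 4746   i=5: 2731   i=6: 1989   i=7: 3728
  i=8: 1697   i=9: 716     …   i=63: 4213
  i=64: 4555
Match at i=64, j=59: k = 64·74 + 59 = 4795.

4795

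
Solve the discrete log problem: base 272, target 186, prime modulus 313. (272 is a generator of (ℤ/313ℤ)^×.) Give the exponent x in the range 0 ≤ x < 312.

281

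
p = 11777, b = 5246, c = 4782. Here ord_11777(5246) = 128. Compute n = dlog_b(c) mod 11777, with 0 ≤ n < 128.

12

Baby-step giant-step with m = ceil(sqrt(128)) = 12.
Baby table (5246^j mod 11777 for j=0..11):
  0:1  1:5246  2:9444  3:9162  4:1915  5:309  6:7565  7:9277
  8:4578  9:2885  10:1265  11:5739
Giant step factor: 5246^(-12) ≡ 10553 (mod 11777).
Scan 4782·10553^i mod 11777 for i = 0, 1, …:
  i=0: 4782   i=1: 1
Match at i=1, j=0: n = 1·12 + 0 = 12.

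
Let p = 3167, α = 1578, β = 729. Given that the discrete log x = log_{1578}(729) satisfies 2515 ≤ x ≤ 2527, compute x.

2524

Compute 1578^2515 mod 3167 = 506, then multiply by 1578 repeatedly:
  1578^2515=506  1578^2516=384  1578^2517=1055  1578^2518=2115  1578^2519=2619
  1578^2520=3014  1578^2521=2425  1578^2522=914  1578^2523=1307  1578^2524=729
Found 729 at exponent 2524.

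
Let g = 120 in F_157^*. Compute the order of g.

The order of 120 must divide p − 1 = 156 = 2^2 · 3 · 13.
Divisors: 1, 2, 3, 4, 6, 12, 13, 26, 39, 52, 78, 156.
Check each in increasing order: 120^1 ≡ 120;  120^2 ≡ 113;  120^3 ≡ 58;  120^4 ≡ 52;  120^6 ≡ 67;  120^12 ≡ 93;  120^13 ≡ 13;  120^26 ≡ 12;  120^39 ≡ 156;  120^52 ≡ 144;  120^78 ≡ 1.
Smallest exponent giving 1 is 78.

78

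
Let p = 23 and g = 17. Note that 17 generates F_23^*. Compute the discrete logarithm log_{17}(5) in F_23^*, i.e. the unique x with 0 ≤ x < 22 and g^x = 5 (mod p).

19

Successive powers of 17 modulo 23:
  17^0=1  17^1=17  17^2=13  17^3=14  17^4=8  17^5=21
  17^6=12  17^7=20  17^8=18  17^9=7  17^10=4  17^11=22
  17^12=6  17^13=10  17^14=9  17^15=15  17^16=2  17^17=11
  17^18=3  17^19=5
So 17^19 ≡ 5 (mod 23), giving x = 19.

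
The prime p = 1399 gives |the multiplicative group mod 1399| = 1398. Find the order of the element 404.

The order of 404 must divide p − 1 = 1398 = 2 · 3 · 233.
Divisors: 1, 2, 3, 6, 233, 466, 699, 1398.
Check each in increasing order: 404^1 ≡ 404;  404^2 ≡ 932;  404^3 ≡ 197;  404^6 ≡ 1036;  404^233 ≡ 1398;  404^466 ≡ 1.
Smallest exponent giving 1 is 466.

466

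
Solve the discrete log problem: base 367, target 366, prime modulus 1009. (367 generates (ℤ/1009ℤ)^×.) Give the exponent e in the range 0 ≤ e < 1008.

941

Baby-step giant-step with m = ceil(sqrt(1008)) = 32.
Baby table (367^j mod 1009 for j=0..31):
  0:1  1:367  2:492  3:962  4:913  5:83  6:191  7:476
  8:135  9:104  10:835  11:718  12:157  13:106  14:560  15:693
  16:63  17:923  18:726  19:66  20:6  21:184  22:934  23:727
  24:433  25:498  26:137  27:838  28:810  29:624  30:974  31:272
Giant step factor: 367^(-32) ≡ 256 (mod 1009).
Scan 366·256^i mod 1009 for i = 0, 1, …:
  i=0: 366   i=1: 868   i=2: 228   i=3: 855
  i=4: 936   i=5: 483   i=6: 550   i=7: 549
  i=8: 293   i=9: 342     …   i=28: 970
  i=29: 106
Match at i=29, j=13: e = 29·32 + 13 = 941.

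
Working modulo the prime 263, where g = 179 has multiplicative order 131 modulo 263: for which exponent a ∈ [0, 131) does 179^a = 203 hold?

111

Baby-step giant-step with m = ceil(sqrt(131)) = 12.
Baby table (179^j mod 263 for j=0..11):
  0:1  1:179  2:218  3:98  4:184  5:61  6:136  7:148
  8:192  9:178  10:39  11:143
Giant step factor: 179^(-12) ≡ 52 (mod 263).
Scan 203·52^i mod 263 for i = 0, 1, …:
  i=0: 203   i=1: 36   i=2: 31   i=3: 34
  i=4: 190   i=5: 149   i=6: 121   i=7: 243
  i=8: 12   i=9: 98
Match at i=9, j=3: a = 9·12 + 3 = 111.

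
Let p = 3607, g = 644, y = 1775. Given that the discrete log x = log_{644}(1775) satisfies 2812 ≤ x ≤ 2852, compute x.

2815

Compute 644^2812 mod 3607 = 728, then multiply by 644 repeatedly:
  644^2812=728  644^2813=3529  644^2814=266  644^2815=1775
Found 1775 at exponent 2815.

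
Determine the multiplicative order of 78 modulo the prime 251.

The order of 78 must divide p − 1 = 250 = 2 · 5^3.
Divisors: 1, 2, 5, 10, 25, 50, 125, 250.
Check each in increasing order: 78^1 ≡ 78;  78^2 ≡ 60;  78^5 ≡ 182;  78^10 ≡ 243;  78^25 ≡ 102;  78^50 ≡ 113;  78^125 ≡ 250;  78^250 ≡ 1.
Smallest exponent giving 1 is 250.

250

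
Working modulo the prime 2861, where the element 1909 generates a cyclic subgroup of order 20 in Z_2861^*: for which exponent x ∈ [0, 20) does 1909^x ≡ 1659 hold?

15

Successive powers of 1909 modulo 2861:
  1909^0=1  1909^1=1909  1909^2=2228  1909^3=1806  1909^4=149  1909^5=1202
  1909^6=96  1909^7=160  1909^8=2174  1909^9=1716  1909^10=2860  1909^11=952
  1909^12=633  1909^13=1055  1909^14=2712  1909^15=1659
So 1909^15 ≡ 1659 (mod 2861), giving x = 15.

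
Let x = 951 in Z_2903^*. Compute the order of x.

The order of 951 must divide p − 1 = 2902 = 2 · 1451.
Divisors: 1, 2, 1451, 2902.
Check each in increasing order: 951^1 ≡ 951;  951^2 ≡ 1568;  951^1451 ≡ 2902;  951^2902 ≡ 1.
Smallest exponent giving 1 is 2902.

2902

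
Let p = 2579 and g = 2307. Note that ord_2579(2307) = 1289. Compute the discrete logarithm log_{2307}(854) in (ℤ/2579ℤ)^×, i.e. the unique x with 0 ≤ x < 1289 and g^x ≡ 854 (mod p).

Baby-step giant-step with m = ceil(sqrt(1289)) = 36.
Baby table (2307^j mod 2579 for j=0..35):
  0:1  1:2307  2:1772  3:289  4:1341  5:1466  6:993  7:699
  8:718  9:708  10:849  11:1182  12:871  13:356  14:1170  15:1556
  16:2303  17:281  18:938  19:185  20:1260  21:287  22:1885  23:501
  24:415  25:596  26:365  27:1301  28:2030  29:2325  30:2034  31:1237
  32:1385  33:2393  34:1591  35:520
Giant step factor: 2307^(-36) ≡ 675 (mod 2579).
Scan 854·675^i mod 2579 for i = 0, 1, …:
  i=0: 854   i=1: 1333   i=2: 2283   i=3: 1362
  i=4: 1226   i=5: 2270   i=6: 324   i=7: 2064
  i=8: 540   i=9: 861     …   i=30: 440
  i=31: 415
Match at i=31, j=24: x = 31·36 + 24 = 1140.

1140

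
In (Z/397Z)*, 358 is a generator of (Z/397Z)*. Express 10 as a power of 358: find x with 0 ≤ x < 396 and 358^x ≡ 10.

124

Baby-step giant-step with m = ceil(sqrt(396)) = 20.
Baby table (358^j mod 397 for j=0..19):
  0:1  1:358  2:330  3:231  4:122  5:6  6:163  7:392
  8:195  9:335  10:36  11:184  12:367  13:376  14:25  15:216
  16:310  17:217  18:271  19:150
Giant step factor: 358^(-20) ≡ 121 (mod 397).
Scan 10·121^i mod 397 for i = 0, 1, …:
  i=0: 10   i=1: 19   i=2: 314   i=3: 279
  i=4: 14   i=5: 106   i=6: 122
Match at i=6, j=4: x = 6·20 + 4 = 124.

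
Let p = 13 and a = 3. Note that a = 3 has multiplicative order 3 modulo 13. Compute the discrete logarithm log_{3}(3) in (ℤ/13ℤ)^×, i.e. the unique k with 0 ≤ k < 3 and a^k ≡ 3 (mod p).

1

Successive powers of 3 modulo 13:
  3^0=1  3^1=3
So 3^1 ≡ 3 (mod 13), giving k = 1.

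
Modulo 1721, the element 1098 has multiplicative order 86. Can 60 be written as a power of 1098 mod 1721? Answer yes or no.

no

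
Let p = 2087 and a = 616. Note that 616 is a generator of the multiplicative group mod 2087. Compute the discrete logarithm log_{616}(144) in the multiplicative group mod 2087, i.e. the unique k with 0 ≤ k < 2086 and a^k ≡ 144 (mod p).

258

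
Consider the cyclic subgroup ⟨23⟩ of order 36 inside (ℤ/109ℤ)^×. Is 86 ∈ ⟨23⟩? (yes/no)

yes

86 ∈ ⟨23⟩ iff 86^36 ≡ 1 (mod 109), since |⟨23⟩| = 36.
86^36 mod 109 = 1.
Since 1 = 1, 86 lies in the subgroup.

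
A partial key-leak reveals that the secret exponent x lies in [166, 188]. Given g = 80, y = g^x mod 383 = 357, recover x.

Compute 80^166 mod 383 = 50, then multiply by 80 repeatedly:
  80^166=50  80^167=170  80^168=195  80^169=280  80^170=186
  80^171=326  80^172=36  80^173=199  80^174=217  80^175=125
  80^176=42  80^177=296  80^178=317  80^179=82  80^180=49
  80^181=90  80^182=306  80^183=351  80^184=121  80^185=105
  80^186=357
Found 357 at exponent 186.

186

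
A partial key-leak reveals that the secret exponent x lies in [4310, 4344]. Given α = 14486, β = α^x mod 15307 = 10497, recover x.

Compute 14486^4310 mod 15307 = 14725, then multiply by 14486 repeatedly:
  14486^4310=14725  14486^4311=3305  14486^4312=11241  14486^4313=1260  14486^4314=6416
  14486^4315=13379  14486^4316=6267  14486^4317=13252  14486^4318=3385  14486^4319=6789
  14486^4320=13286  14486^4321=6085  14486^4322=9604  14486^4323=13528  14486^4324=6394
  14486^4325=827  14486^4326=9848  14486^4327=12195  14486^4328=13990  14486^4329=9767
  14486^4330=2161  14486^4331=1431  14486^4332=3788  14486^4333=12680  14486^4334=13787
  14486^4335=8053  14486^4336=1111  14486^4337=6289  14486^4338=10497
Found 10497 at exponent 4338.

4338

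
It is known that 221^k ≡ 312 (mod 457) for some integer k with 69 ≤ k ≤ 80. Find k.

77

Compute 221^69 mod 457 = 364, then multiply by 221 repeatedly:
  221^69=364  221^70=12  221^71=367  221^72=218  221^73=193
  221^74=152  221^75=231  221^76=324  221^77=312
Found 312 at exponent 77.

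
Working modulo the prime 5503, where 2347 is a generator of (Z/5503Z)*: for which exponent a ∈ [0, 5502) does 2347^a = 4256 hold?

2511

Baby-step giant-step with m = ceil(sqrt(5502)) = 75.
Baby table (2347^j mod 5503 for j=0..74):
  0:1  1:2347  2:5409  3:5005  4:3333  5:2788  6:369  7:2072
  8:3835  9:3340  10:2708  11:5214  12:4089  13:5154  14:844  15:5291
  16:3209  17:3419  18:1019  19:3291  20:3268  21:4317  22:976  23:1424
  24:1807  25:3719  26:735  27:2606  28:2449  29:2671  30:920  31:2064
  32:1568  33:4092  34:1189  35:562  36:3797  37:2202  38:777  39:2126
  40:4004  41:3767  42:3331  43:3597  44:557  45:3068  46:2672  47:3267
  48:1970  49:1070  50:1922  51:3977  52:931  53:366  54:534  55:4117
  56:4834  57:3715  58:2353  59:2982  60:4441  61:345  62:774  63:588
  64:4286  65:5261  66:4338  67:736  68:4953  69:2355  70:2173  71:4253
  72:4852  73:1937  74:661
Giant step factor: 2347^(-75) ≡ 1999 (mod 5503).
Scan 4256·1999^i mod 5503 for i = 0, 1, …:
  i=0: 4256   i=1: 106   i=2: 2780   i=3: 4693
  i=4: 4195   i=5: 4736   i=6: 2104   i=7: 1604
  i=8: 3650   i=9: 4875     …   i=32: 2730
  i=33: 3797
Match at i=33, j=36: a = 33·75 + 36 = 2511.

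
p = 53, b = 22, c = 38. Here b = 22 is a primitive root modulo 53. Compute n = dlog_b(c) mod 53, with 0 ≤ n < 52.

Baby-step giant-step with m = ceil(sqrt(52)) = 8.
Baby table (22^j mod 53 for j=0..7):
  0:1  1:22  2:7  3:48  4:49  5:18  6:25  7:20
Giant step factor: 22^(-8) ≡ 10 (mod 53).
Scan 38·10^i mod 53 for i = 0, 1, …:
  i=0: 38   i=1: 9   i=2: 37   i=3: 52
  i=4: 43   i=5: 6   i=6: 7
Match at i=6, j=2: n = 6·8 + 2 = 50.

50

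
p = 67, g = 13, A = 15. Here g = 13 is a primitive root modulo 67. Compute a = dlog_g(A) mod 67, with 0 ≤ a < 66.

Baby-step giant-step with m = ceil(sqrt(66)) = 9.
Baby table (13^j mod 67 for j=0..8):
  0:1  1:13  2:35  3:53  4:19  5:46  6:62  7:2
  8:26
Giant step factor: 13^(-9) ≡ 45 (mod 67).
Scan 15·45^i mod 67 for i = 0, 1, …:
  i=0: 15   i=1: 5   i=2: 24   i=3: 8
  i=4: 25   i=5: 53
Match at i=5, j=3: a = 5·9 + 3 = 48.

48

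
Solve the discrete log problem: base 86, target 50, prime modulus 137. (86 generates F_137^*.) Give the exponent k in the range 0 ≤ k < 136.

Baby-step giant-step with m = ceil(sqrt(136)) = 12.
Baby table (86^j mod 137 for j=0..11):
  0:1  1:86  2:135  3:102  4:4  5:70  6:129  7:134
  8:16  9:6  10:105  11:125
Giant step factor: 86^(-12) ≡ 15 (mod 137).
Scan 50·15^i mod 137 for i = 0, 1, …:
  i=0: 50   i=1: 65   i=2: 16
Match at i=2, j=8: k = 2·12 + 8 = 32.

32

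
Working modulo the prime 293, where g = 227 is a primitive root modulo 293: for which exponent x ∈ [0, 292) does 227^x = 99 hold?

231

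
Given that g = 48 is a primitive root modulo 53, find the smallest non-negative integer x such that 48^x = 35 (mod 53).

Baby-step giant-step with m = ceil(sqrt(52)) = 8.
Baby table (48^j mod 53 for j=0..7):
  0:1  1:48  2:25  3:34  4:42  5:2  6:43  7:50
Giant step factor: 48^(-8) ≡ 46 (mod 53).
Scan 35·46^i mod 53 for i = 0, 1, …:
  i=0: 35   i=1: 20   i=2: 19   i=3: 26
  i=4: 30   i=5: 2
Match at i=5, j=5: x = 5·8 + 5 = 45.

45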